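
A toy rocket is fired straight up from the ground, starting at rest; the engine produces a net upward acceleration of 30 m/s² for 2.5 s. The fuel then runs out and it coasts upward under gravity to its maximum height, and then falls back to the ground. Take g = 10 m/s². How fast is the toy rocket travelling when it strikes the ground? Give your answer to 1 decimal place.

Phase 1 (powered ascent): v₀ = 0 m/s, a = 30 m/s².
v = v₀ + at = 0 + (30)(2.5) = 75.0 m/s
Δx = v₀t + ½at² = 0·2.5 + 0.5·30·2.5² = 93.8 m

Phase 2 (coasting upward): v₀ = 75.0 m/s, a = -10 m/s².
v = v₀ + at → t = (0 − 75.0) / -10 = 7.50 s
v² = v₀² + 2aΔx → Δx = (0² − 75.0²)/(2·-10) = 281 m

Phase 3 (free fall): v₀ = 0 m/s, a = -10 m/s².
Falls 375 m from rest: t = √(2·375/10) = 8.66 s; v = g·t = 86.6 m/s.
Impact speed = 86.6 m/s

86.6 m/s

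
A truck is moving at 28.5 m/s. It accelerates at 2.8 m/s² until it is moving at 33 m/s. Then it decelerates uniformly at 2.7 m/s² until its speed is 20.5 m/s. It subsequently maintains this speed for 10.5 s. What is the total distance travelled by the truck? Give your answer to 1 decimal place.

388.5 m

Phase 1 (accelerating): v₀ = 28.5 m/s, a = 2.8 m/s².
v = v₀ + at → t = (33 − 28.5) / 2.8 = 1.61 s
v² = v₀² + 2aΔx → Δx = (33² − 28.5²)/(2·2.8) = 49.4 m

Phase 2 (decelerating): v₀ = 33.0 m/s, a = -2.7 m/s².
v = v₀ + at → t = (20.5 − 33.0) / -2.7 = 4.63 s
v² = v₀² + 2aΔx → Δx = (20.5² − 33.0²)/(2·-2.7) = 124 m

Phase 3 (constant speed): v₀ = 20.5 m/s, a = 0 m/s².
v = v₀ + at = 20.5 + (0)(10.5) = 20.5 m/s
Δx = v₀t + ½at² = 20.5·10.5 + 0.5·0·10.5² = 215 m
Total distance = 49.4 + 124 + 215 = 389 m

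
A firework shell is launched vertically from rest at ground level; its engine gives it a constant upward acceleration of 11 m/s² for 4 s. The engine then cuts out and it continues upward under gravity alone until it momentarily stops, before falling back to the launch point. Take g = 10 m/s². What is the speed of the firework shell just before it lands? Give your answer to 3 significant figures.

60.8 m/s

Phase 1 (powered ascent): v₀ = 0 m/s, a = 11 m/s².
v = v₀ + at = 0 + (11)(4) = 44.0 m/s
Δx = v₀t + ½at² = 0·4 + 0.5·11·4² = 88.0 m

Phase 2 (coasting upward): v₀ = 44.0 m/s, a = -10 m/s².
v = v₀ + at → t = (0 − 44.0) / -10 = 4.40 s
v² = v₀² + 2aΔx → Δx = (0² − 44.0²)/(2·-10) = 96.8 m

Phase 3 (free fall): v₀ = 0 m/s, a = -10 m/s².
Falls 185 m from rest: t = √(2·185/10) = 6.08 s; v = g·t = 60.8 m/s.
Impact speed = 60.8 m/s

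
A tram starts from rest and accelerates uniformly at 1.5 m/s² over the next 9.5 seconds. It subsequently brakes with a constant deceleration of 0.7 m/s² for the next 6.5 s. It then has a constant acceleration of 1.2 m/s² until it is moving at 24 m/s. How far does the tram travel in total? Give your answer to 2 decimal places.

Phase 1 (accelerating): v₀ = 0 m/s, a = 1.5 m/s².
v = v₀ + at = 0 + (1.5)(9.5) = 14.2 m/s
Δx = v₀t + ½at² = 0·9.5 + 0.5·1.5·9.5² = 67.7 m

Phase 2 (decelerating): v₀ = 14.2 m/s, a = -0.7 m/s².
v = v₀ + at = 14.2 + (-0.7)(6.5) = 9.70 m/s
Δx = v₀t + ½at² = 14.2·6.5 + 0.5·-0.7·6.5² = 77.8 m

Phase 3 (accelerating): v₀ = 9.70 m/s, a = 1.2 m/s².
v = v₀ + at → t = (24 − 9.70) / 1.2 = 11.9 s
v² = v₀² + 2aΔx → Δx = (24² − 9.70²)/(2·1.2) = 201 m
Total distance = 67.7 + 77.8 + 201 = 346 m

346.32 m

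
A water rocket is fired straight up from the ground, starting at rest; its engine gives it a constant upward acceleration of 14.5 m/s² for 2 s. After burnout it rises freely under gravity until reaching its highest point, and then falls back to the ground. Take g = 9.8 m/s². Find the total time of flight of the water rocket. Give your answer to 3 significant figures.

Phase 1 (powered ascent): v₀ = 0 m/s, a = 14.5 m/s².
v = v₀ + at = 0 + (14.5)(2) = 29.0 m/s
Δx = v₀t + ½at² = 0·2 + 0.5·14.5·2² = 29.0 m

Phase 2 (coasting upward): v₀ = 29.0 m/s, a = -9.8 m/s².
v = v₀ + at → t = (0 − 29.0) / -9.8 = 2.96 s
v² = v₀² + 2aΔx → Δx = (0² − 29.0²)/(2·-9.8) = 42.9 m

Phase 3 (free fall): v₀ = 0 m/s, a = -9.8 m/s².
Falls 71.9 m from rest: t = √(2·71.9/9.8) = 3.83 s; v = g·t = 37.5 m/s.
Total time = 2.00 + 2.96 + 3.83 = 8.79 s

8.79 s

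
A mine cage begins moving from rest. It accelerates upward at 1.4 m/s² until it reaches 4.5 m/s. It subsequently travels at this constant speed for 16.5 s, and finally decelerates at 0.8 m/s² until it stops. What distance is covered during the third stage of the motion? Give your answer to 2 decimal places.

12.66 m

Phase 1 (accelerating): v₀ = 0 m/s, a = 1.4 m/s².
v = v₀ + at → t = (4.5 − 0) / 1.4 = 3.21 s
v² = v₀² + 2aΔx → Δx = (4.5² − 0²)/(2·1.4) = 7.23 m

Phase 2 (constant speed): v₀ = 4.50 m/s, a = 0 m/s².
v = v₀ + at = 4.50 + (0)(16.5) = 4.50 m/s
Δx = v₀t + ½at² = 4.50·16.5 + 0.5·0·16.5² = 74.2 m

Phase 3 (decelerating): v₀ = 4.50 m/s, a = -0.8 m/s².
v = v₀ + at → t = (0 − 4.50) / -0.8 = 5.62 s
v² = v₀² + 2aΔx → Δx = (0² − 4.50²)/(2·-0.8) = 12.7 m
Distance in phase 3 = 12.7 m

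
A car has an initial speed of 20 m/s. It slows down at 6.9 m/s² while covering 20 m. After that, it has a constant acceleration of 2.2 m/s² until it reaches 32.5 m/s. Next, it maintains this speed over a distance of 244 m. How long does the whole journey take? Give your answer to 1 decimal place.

Phase 1 (decelerating): v₀ = 20.0 m/s, a = -6.9 m/s².
v² = v₀² + 2aΔx = 20.0² + 2·-6.9·20 = 124 → v = 11.1 m/s
t = (v − v₀)/a = (11.1 − 20.0)/-6.9 = 1.28 s

Phase 2 (accelerating): v₀ = 11.1 m/s, a = 2.2 m/s².
v = v₀ + at → t = (32.5 − 11.1) / 2.2 = 9.71 s
v² = v₀² + 2aΔx → Δx = (32.5² − 11.1²)/(2·2.2) = 212 m

Phase 3 (constant speed): v₀ = 32.5 m/s, a = 0 m/s².
Constant speed: t = d/v = 244/32.5 = 7.51 s
Total time = 1.28 + 9.71 + 7.51 = 18.5 s

18.5 s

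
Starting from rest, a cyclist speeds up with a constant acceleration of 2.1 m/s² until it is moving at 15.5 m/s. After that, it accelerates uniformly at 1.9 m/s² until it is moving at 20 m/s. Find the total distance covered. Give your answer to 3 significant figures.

Phase 1 (accelerating): v₀ = 0 m/s, a = 2.1 m/s².
v = v₀ + at → t = (15.5 − 0) / 2.1 = 7.38 s
v² = v₀² + 2aΔx → Δx = (15.5² − 0²)/(2·2.1) = 57.2 m

Phase 2 (accelerating): v₀ = 15.5 m/s, a = 1.9 m/s².
v = v₀ + at → t = (20 − 15.5) / 1.9 = 2.37 s
v² = v₀² + 2aΔx → Δx = (20² − 15.5²)/(2·1.9) = 42.0 m
Total distance = 57.2 + 42.0 = 99.2 m

99.2 m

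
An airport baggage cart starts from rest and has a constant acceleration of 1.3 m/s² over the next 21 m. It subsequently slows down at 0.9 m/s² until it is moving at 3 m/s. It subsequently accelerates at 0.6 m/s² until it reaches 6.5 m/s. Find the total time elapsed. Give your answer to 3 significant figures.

16.4 s

Phase 1 (accelerating): v₀ = 0 m/s, a = 1.3 m/s².
v² = v₀² + 2aΔx = 0² + 2·1.3·21 = 54.6 → v = 7.39 m/s
t = (v − v₀)/a = (7.39 − 0)/1.3 = 5.68 s

Phase 2 (decelerating): v₀ = 7.39 m/s, a = -0.9 m/s².
v = v₀ + at → t = (3 − 7.39) / -0.9 = 4.88 s
v² = v₀² + 2aΔx → Δx = (3² − 7.39²)/(2·-0.9) = 25.3 m

Phase 3 (accelerating): v₀ = 3.00 m/s, a = 0.6 m/s².
v = v₀ + at → t = (6.5 − 3.00) / 0.6 = 5.83 s
v² = v₀² + 2aΔx → Δx = (6.5² − 3.00²)/(2·0.6) = 27.7 m
Total time = 5.68 + 4.88 + 5.83 = 16.4 s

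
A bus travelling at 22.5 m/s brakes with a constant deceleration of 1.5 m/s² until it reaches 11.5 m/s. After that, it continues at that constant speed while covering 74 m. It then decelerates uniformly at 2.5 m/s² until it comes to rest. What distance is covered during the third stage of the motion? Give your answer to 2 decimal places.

26.45 m

Phase 1 (decelerating): v₀ = 22.5 m/s, a = -1.5 m/s².
v = v₀ + at → t = (11.5 − 22.5) / -1.5 = 7.33 s
v² = v₀² + 2aΔx → Δx = (11.5² − 22.5²)/(2·-1.5) = 125 m

Phase 2 (constant speed): v₀ = 11.5 m/s, a = 0 m/s².
Constant speed: t = d/v = 74/11.5 = 6.43 s

Phase 3 (decelerating): v₀ = 11.5 m/s, a = -2.5 m/s².
v = v₀ + at → t = (0 − 11.5) / -2.5 = 4.60 s
v² = v₀² + 2aΔx → Δx = (0² − 11.5²)/(2·-2.5) = 26.4 m
Distance in phase 3 = 26.4 m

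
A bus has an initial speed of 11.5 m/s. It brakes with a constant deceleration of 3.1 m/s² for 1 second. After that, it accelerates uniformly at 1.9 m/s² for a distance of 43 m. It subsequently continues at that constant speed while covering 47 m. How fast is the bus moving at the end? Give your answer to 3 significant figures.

Phase 1 (decelerating): v₀ = 11.5 m/s, a = -3.1 m/s².
v = v₀ + at = 11.5 + (-3.1)(1) = 8.40 m/s
Δx = v₀t + ½at² = 11.5·1 + 0.5·-3.1·1² = 9.95 m

Phase 2 (accelerating): v₀ = 8.40 m/s, a = 1.9 m/s².
v² = v₀² + 2aΔx = 8.40² + 2·1.9·43 = 234 → v = 15.3 m/s
t = (v − v₀)/a = (15.3 − 8.40)/1.9 = 3.63 s

Phase 3 (constant speed): v₀ = 15.3 m/s, a = 0 m/s².
Constant speed: t = d/v = 47/15.3 = 3.07 s
Final speed = 15.3 m/s

15.3 m/s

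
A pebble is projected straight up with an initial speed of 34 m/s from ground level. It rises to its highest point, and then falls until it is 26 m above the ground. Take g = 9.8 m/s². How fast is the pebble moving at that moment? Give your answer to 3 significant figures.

25.4 m/s

Phase 1 (rising): v₀ = 34.0 m/s, a = -9.8 m/s².
v = v₀ + at → t = (0 − 34.0) / -9.8 = 3.47 s
v² = v₀² + 2aΔx → Δx = (0² − 34.0²)/(2·-9.8) = 59.0 m

Phase 2 (falling): v₀ = 0 m/s, a = -9.8 m/s².
Falls 33.0 m from rest: t = √(2·33.0/9.8) = 2.59 s; v = g·t = 25.4 m/s.
Final speed = 25.4 m/s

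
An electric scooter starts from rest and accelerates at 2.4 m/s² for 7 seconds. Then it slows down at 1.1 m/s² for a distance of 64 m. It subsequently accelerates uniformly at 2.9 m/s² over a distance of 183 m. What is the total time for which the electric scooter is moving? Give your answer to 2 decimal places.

Phase 1 (accelerating): v₀ = 0 m/s, a = 2.4 m/s².
v = v₀ + at = 0 + (2.4)(7) = 16.8 m/s
Δx = v₀t + ½at² = 0·7 + 0.5·2.4·7² = 58.8 m

Phase 2 (decelerating): v₀ = 16.8 m/s, a = -1.1 m/s².
v² = v₀² + 2aΔx = 16.8² + 2·-1.1·64 = 141 → v = 11.9 m/s
t = (v − v₀)/a = (11.9 − 16.8)/-1.1 = 4.46 s

Phase 3 (accelerating): v₀ = 11.9 m/s, a = 2.9 m/s².
v² = v₀² + 2aΔx = 11.9² + 2·2.9·183 = 1200 → v = 34.7 m/s
t = (v − v₀)/a = (34.7 − 11.9)/2.9 = 7.86 s
Total time = 7.00 + 4.46 + 7.86 = 19.3 s

19.32 s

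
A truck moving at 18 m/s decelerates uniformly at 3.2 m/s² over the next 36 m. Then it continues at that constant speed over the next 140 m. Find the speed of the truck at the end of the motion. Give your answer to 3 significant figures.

9.67 m/s

Phase 1 (decelerating): v₀ = 18.0 m/s, a = -3.2 m/s².
v² = v₀² + 2aΔx = 18.0² + 2·-3.2·36 = 93.6 → v = 9.67 m/s
t = (v − v₀)/a = (9.67 − 18.0)/-3.2 = 2.60 s

Phase 2 (constant speed): v₀ = 9.67 m/s, a = 0 m/s².
Constant speed: t = d/v = 140/9.67 = 14.5 s
Final speed = 9.67 m/s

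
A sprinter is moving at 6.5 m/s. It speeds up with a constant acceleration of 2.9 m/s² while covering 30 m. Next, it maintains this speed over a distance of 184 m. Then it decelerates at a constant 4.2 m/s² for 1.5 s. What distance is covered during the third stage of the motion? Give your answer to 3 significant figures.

17.3 m

Phase 1 (accelerating): v₀ = 6.50 m/s, a = 2.9 m/s².
v² = v₀² + 2aΔx = 6.50² + 2·2.9·30 = 216 → v = 14.7 m/s
t = (v − v₀)/a = (14.7 − 6.50)/2.9 = 2.83 s

Phase 2 (constant speed): v₀ = 14.7 m/s, a = 0 m/s².
Constant speed: t = d/v = 184/14.7 = 12.5 s

Phase 3 (decelerating): v₀ = 14.7 m/s, a = -4.2 m/s².
v = v₀ + at = 14.7 + (-4.2)(1.5) = 8.41 m/s
Δx = v₀t + ½at² = 14.7·1.5 + 0.5·-4.2·1.5² = 17.3 m
Distance in phase 3 = 17.3 m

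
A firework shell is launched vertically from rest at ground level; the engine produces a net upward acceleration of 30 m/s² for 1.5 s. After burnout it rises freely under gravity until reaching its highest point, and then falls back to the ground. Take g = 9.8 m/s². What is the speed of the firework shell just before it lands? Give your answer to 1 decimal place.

Phase 1 (powered ascent): v₀ = 0 m/s, a = 30 m/s².
v = v₀ + at = 0 + (30)(1.5) = 45.0 m/s
Δx = v₀t + ½at² = 0·1.5 + 0.5·30·1.5² = 33.8 m

Phase 2 (coasting upward): v₀ = 45.0 m/s, a = -9.8 m/s².
v = v₀ + at → t = (0 − 45.0) / -9.8 = 4.59 s
v² = v₀² + 2aΔx → Δx = (0² − 45.0²)/(2·-9.8) = 103 m

Phase 3 (free fall): v₀ = 0 m/s, a = -9.8 m/s².
Falls 137 m from rest: t = √(2·137/9.8) = 5.29 s; v = g·t = 51.8 m/s.
Impact speed = 51.8 m/s

51.8 m/s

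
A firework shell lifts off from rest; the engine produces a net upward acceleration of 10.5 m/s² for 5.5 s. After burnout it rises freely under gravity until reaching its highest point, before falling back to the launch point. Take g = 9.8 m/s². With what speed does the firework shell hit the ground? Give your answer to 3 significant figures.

Phase 1 (powered ascent): v₀ = 0 m/s, a = 10.5 m/s².
v = v₀ + at = 0 + (10.5)(5.5) = 57.8 m/s
Δx = v₀t + ½at² = 0·5.5 + 0.5·10.5·5.5² = 159 m

Phase 2 (coasting upward): v₀ = 57.8 m/s, a = -9.8 m/s².
v = v₀ + at → t = (0 − 57.8) / -9.8 = 5.89 s
v² = v₀² + 2aΔx → Δx = (0² − 57.8²)/(2·-9.8) = 170 m

Phase 3 (free fall): v₀ = 0 m/s, a = -9.8 m/s².
Falls 329 m from rest: t = √(2·329/9.8) = 8.19 s; v = g·t = 80.3 m/s.
Impact speed = 80.3 m/s

80.3 m/s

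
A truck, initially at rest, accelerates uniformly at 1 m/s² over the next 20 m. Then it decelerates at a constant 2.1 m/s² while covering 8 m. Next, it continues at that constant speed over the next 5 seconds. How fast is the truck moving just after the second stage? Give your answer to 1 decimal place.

Phase 1 (accelerating): v₀ = 0 m/s, a = 1 m/s².
v² = v₀² + 2aΔx = 0² + 2·1·20 = 40.0 → v = 6.32 m/s
t = (v − v₀)/a = (6.32 − 0)/1 = 6.32 s

Phase 2 (decelerating): v₀ = 6.32 m/s, a = -2.1 m/s².
v² = v₀² + 2aΔx = 6.32² + 2·-2.1·8 = 6.40 → v = 2.53 m/s
t = (v − v₀)/a = (2.53 − 6.32)/-2.1 = 1.81 s
Speed at end of phase 2 = 2.53 m/s

2.5 m/s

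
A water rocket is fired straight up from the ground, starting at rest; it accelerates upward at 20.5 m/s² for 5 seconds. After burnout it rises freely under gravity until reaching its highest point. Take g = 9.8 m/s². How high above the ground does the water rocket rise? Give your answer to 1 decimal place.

Phase 1 (powered ascent): v₀ = 0 m/s, a = 20.5 m/s².
v = v₀ + at = 0 + (20.5)(5) = 102 m/s
Δx = v₀t + ½at² = 0·5 + 0.5·20.5·5² = 256 m

Phase 2 (coasting upward): v₀ = 102 m/s, a = -9.8 m/s².
v = v₀ + at → t = (0 − 102) / -9.8 = 10.5 s
v² = v₀² + 2aΔx → Δx = (0² − 102²)/(2·-9.8) = 536 m
Maximum height = 256 + 536 = 792 m

792.3 m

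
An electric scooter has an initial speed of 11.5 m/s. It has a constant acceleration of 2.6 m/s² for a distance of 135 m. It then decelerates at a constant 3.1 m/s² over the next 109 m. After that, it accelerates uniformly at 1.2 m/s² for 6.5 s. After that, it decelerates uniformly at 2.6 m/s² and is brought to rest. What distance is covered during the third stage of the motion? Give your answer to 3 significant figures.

Phase 1 (accelerating): v₀ = 11.5 m/s, a = 2.6 m/s².
v² = v₀² + 2aΔx = 11.5² + 2·2.6·135 = 834 → v = 28.9 m/s
t = (v − v₀)/a = (28.9 − 11.5)/2.6 = 6.69 s

Phase 2 (decelerating): v₀ = 28.9 m/s, a = -3.1 m/s².
v² = v₀² + 2aΔx = 28.9² + 2·-3.1·109 = 158 → v = 12.6 m/s
t = (v − v₀)/a = (12.6 − 28.9)/-3.1 = 5.26 s

Phase 3 (accelerating): v₀ = 12.6 m/s, a = 1.2 m/s².
v = v₀ + at = 12.6 + (1.2)(6.5) = 20.4 m/s
Δx = v₀t + ½at² = 12.6·6.5 + 0.5·1.2·6.5² = 107 m
Distance in phase 3 = 107 m

107 m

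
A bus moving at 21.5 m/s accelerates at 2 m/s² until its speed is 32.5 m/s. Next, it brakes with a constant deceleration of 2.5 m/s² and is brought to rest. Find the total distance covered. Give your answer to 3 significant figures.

Phase 1 (accelerating): v₀ = 21.5 m/s, a = 2 m/s².
v = v₀ + at → t = (32.5 − 21.5) / 2 = 5.50 s
v² = v₀² + 2aΔx → Δx = (32.5² − 21.5²)/(2·2) = 148 m

Phase 2 (decelerating): v₀ = 32.5 m/s, a = -2.5 m/s².
v = v₀ + at → t = (0 − 32.5) / -2.5 = 13.0 s
v² = v₀² + 2aΔx → Δx = (0² − 32.5²)/(2·-2.5) = 211 m
Total distance = 148 + 211 = 360 m

360 m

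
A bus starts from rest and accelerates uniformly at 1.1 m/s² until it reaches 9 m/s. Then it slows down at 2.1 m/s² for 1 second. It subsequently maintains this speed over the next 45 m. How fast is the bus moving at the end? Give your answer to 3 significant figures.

Phase 1 (accelerating): v₀ = 0 m/s, a = 1.1 m/s².
v = v₀ + at → t = (9 − 0) / 1.1 = 8.18 s
v² = v₀² + 2aΔx → Δx = (9² − 0²)/(2·1.1) = 36.8 m

Phase 2 (decelerating): v₀ = 9.00 m/s, a = -2.1 m/s².
v = v₀ + at = 9.00 + (-2.1)(1) = 6.90 m/s
Δx = v₀t + ½at² = 9.00·1 + 0.5·-2.1·1² = 7.95 m

Phase 3 (constant speed): v₀ = 6.90 m/s, a = 0 m/s².
Constant speed: t = d/v = 45/6.90 = 6.52 s
Final speed = 6.90 m/s

6.90 m/s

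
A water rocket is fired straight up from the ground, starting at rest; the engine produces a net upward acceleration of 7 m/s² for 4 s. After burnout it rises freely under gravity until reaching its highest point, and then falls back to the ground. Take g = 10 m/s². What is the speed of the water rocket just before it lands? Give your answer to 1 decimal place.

43.6 m/s

Phase 1 (powered ascent): v₀ = 0 m/s, a = 7 m/s².
v = v₀ + at = 0 + (7)(4) = 28.0 m/s
Δx = v₀t + ½at² = 0·4 + 0.5·7·4² = 56.0 m

Phase 2 (coasting upward): v₀ = 28.0 m/s, a = -10 m/s².
v = v₀ + at → t = (0 − 28.0) / -10 = 2.80 s
v² = v₀² + 2aΔx → Δx = (0² − 28.0²)/(2·-10) = 39.2 m

Phase 3 (free fall): v₀ = 0 m/s, a = -10 m/s².
Falls 95.2 m from rest: t = √(2·95.2/10) = 4.36 s; v = g·t = 43.6 m/s.
Impact speed = 43.6 m/s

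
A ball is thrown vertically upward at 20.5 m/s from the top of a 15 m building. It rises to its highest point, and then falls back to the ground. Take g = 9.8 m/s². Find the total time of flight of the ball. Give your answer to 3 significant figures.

4.82 s

Phase 1 (rising): v₀ = 20.5 m/s, a = -9.8 m/s².
v = v₀ + at → t = (0 − 20.5) / -9.8 = 2.09 s
v² = v₀² + 2aΔx → Δx = (0² − 20.5²)/(2·-9.8) = 21.4 m

Phase 2 (falling): v₀ = 0 m/s, a = -9.8 m/s².
Falls 36.4 m from rest: t = √(2·36.4/9.8) = 2.73 s; v = g·t = 26.7 m/s.
Total time = 2.09 + 2.73 = 4.82 s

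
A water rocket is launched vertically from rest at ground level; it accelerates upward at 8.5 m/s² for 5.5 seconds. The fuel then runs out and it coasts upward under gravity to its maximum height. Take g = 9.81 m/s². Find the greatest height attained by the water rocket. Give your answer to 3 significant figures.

Phase 1 (powered ascent): v₀ = 0 m/s, a = 8.5 m/s².
v = v₀ + at = 0 + (8.5)(5.5) = 46.8 m/s
Δx = v₀t + ½at² = 0·5.5 + 0.5·8.5·5.5² = 129 m

Phase 2 (coasting upward): v₀ = 46.8 m/s, a = -9.81 m/s².
v = v₀ + at → t = (0 − 46.8) / -9.81 = 4.77 s
v² = v₀² + 2aΔx → Δx = (0² − 46.8²)/(2·-9.81) = 111 m
Maximum height = 129 + 111 = 240 m

240 m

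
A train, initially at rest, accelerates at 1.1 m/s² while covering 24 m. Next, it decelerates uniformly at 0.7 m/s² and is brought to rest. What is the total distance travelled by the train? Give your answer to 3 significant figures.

61.7 m

Phase 1 (accelerating): v₀ = 0 m/s, a = 1.1 m/s².
v² = v₀² + 2aΔx = 0² + 2·1.1·24 = 52.8 → v = 7.27 m/s
t = (v − v₀)/a = (7.27 − 0)/1.1 = 6.61 s

Phase 2 (decelerating): v₀ = 7.27 m/s, a = -0.7 m/s².
v = v₀ + at → t = (0 − 7.27) / -0.7 = 10.4 s
v² = v₀² + 2aΔx → Δx = (0² − 7.27²)/(2·-0.7) = 37.7 m
Total distance = 24.0 + 37.7 = 61.7 m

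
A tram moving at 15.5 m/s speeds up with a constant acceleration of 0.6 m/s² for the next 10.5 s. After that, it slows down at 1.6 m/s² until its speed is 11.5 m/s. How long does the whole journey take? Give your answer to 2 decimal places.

16.94 s

Phase 1 (accelerating): v₀ = 15.5 m/s, a = 0.6 m/s².
v = v₀ + at = 15.5 + (0.6)(10.5) = 21.8 m/s
Δx = v₀t + ½at² = 15.5·10.5 + 0.5·0.6·10.5² = 196 m

Phase 2 (decelerating): v₀ = 21.8 m/s, a = -1.6 m/s².
v = v₀ + at → t = (11.5 − 21.8) / -1.6 = 6.44 s
v² = v₀² + 2aΔx → Δx = (11.5² − 21.8²)/(2·-1.6) = 107 m
Total time = 10.5 + 6.44 = 16.9 s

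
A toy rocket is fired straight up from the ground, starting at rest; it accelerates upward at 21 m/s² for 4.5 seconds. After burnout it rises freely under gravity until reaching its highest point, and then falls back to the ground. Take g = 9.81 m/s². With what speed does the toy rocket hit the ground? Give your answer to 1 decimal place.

114.5 m/s

Phase 1 (powered ascent): v₀ = 0 m/s, a = 21 m/s².
v = v₀ + at = 0 + (21)(4.5) = 94.5 m/s
Δx = v₀t + ½at² = 0·4.5 + 0.5·21·4.5² = 213 m

Phase 2 (coasting upward): v₀ = 94.5 m/s, a = -9.81 m/s².
v = v₀ + at → t = (0 − 94.5) / -9.81 = 9.63 s
v² = v₀² + 2aΔx → Δx = (0² − 94.5²)/(2·-9.81) = 455 m

Phase 3 (free fall): v₀ = 0 m/s, a = -9.81 m/s².
Falls 668 m from rest: t = √(2·668/9.81) = 11.7 s; v = g·t = 114 m/s.
Impact speed = 114 m/s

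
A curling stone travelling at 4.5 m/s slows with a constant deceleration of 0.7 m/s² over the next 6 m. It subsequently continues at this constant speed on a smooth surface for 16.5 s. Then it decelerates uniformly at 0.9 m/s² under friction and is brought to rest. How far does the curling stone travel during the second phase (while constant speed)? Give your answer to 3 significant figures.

56.8 m

Phase 1 (decelerating): v₀ = 4.50 m/s, a = -0.7 m/s².
v² = v₀² + 2aΔx = 4.50² + 2·-0.7·6 = 11.9 → v = 3.44 m/s
t = (v − v₀)/a = (3.44 − 4.50)/-0.7 = 1.51 s

Phase 2 (constant speed): v₀ = 3.44 m/s, a = 0 m/s².
v = v₀ + at = 3.44 + (0)(16.5) = 3.44 m/s
Δx = v₀t + ½at² = 3.44·16.5 + 0.5·0·16.5² = 56.8 m
Distance in phase 2 = 56.8 m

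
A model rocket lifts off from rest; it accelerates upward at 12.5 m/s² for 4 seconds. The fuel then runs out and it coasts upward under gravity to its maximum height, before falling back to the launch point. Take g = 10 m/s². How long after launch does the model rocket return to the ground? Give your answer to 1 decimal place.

15.7 s

Phase 1 (powered ascent): v₀ = 0 m/s, a = 12.5 m/s².
v = v₀ + at = 0 + (12.5)(4) = 50.0 m/s
Δx = v₀t + ½at² = 0·4 + 0.5·12.5·4² = 100 m

Phase 2 (coasting upward): v₀ = 50.0 m/s, a = -10 m/s².
v = v₀ + at → t = (0 − 50.0) / -10 = 5.00 s
v² = v₀² + 2aΔx → Δx = (0² − 50.0²)/(2·-10) = 125 m

Phase 3 (free fall): v₀ = 0 m/s, a = -10 m/s².
Falls 225 m from rest: t = √(2·225/10) = 6.71 s; v = g·t = 67.1 m/s.
Total time = 4.00 + 5.00 + 6.71 = 15.7 s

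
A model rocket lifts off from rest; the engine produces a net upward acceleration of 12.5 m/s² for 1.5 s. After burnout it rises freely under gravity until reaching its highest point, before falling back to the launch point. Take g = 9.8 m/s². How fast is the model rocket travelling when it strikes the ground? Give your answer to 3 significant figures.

25.0 m/s

Phase 1 (powered ascent): v₀ = 0 m/s, a = 12.5 m/s².
v = v₀ + at = 0 + (12.5)(1.5) = 18.8 m/s
Δx = v₀t + ½at² = 0·1.5 + 0.5·12.5·1.5² = 14.1 m

Phase 2 (coasting upward): v₀ = 18.8 m/s, a = -9.8 m/s².
v = v₀ + at → t = (0 − 18.8) / -9.8 = 1.91 s
v² = v₀² + 2aΔx → Δx = (0² − 18.8²)/(2·-9.8) = 17.9 m

Phase 3 (free fall): v₀ = 0 m/s, a = -9.8 m/s².
Falls 32.0 m from rest: t = √(2·32.0/9.8) = 2.56 s; v = g·t = 25.0 m/s.
Impact speed = 25.0 m/s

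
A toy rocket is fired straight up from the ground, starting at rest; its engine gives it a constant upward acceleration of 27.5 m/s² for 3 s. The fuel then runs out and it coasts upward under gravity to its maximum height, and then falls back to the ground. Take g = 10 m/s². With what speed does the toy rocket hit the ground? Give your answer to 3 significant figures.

96.3 m/s

Phase 1 (powered ascent): v₀ = 0 m/s, a = 27.5 m/s².
v = v₀ + at = 0 + (27.5)(3) = 82.5 m/s
Δx = v₀t + ½at² = 0·3 + 0.5·27.5·3² = 124 m

Phase 2 (coasting upward): v₀ = 82.5 m/s, a = -10 m/s².
v = v₀ + at → t = (0 − 82.5) / -10 = 8.25 s
v² = v₀² + 2aΔx → Δx = (0² − 82.5²)/(2·-10) = 340 m

Phase 3 (free fall): v₀ = 0 m/s, a = -10 m/s².
Falls 464 m from rest: t = √(2·464/10) = 9.63 s; v = g·t = 96.3 m/s.
Impact speed = 96.3 m/s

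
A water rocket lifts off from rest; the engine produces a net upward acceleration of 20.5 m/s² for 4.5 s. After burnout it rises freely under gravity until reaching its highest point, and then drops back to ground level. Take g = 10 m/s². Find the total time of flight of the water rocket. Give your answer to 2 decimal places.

Phase 1 (powered ascent): v₀ = 0 m/s, a = 20.5 m/s².
v = v₀ + at = 0 + (20.5)(4.5) = 92.2 m/s
Δx = v₀t + ½at² = 0·4.5 + 0.5·20.5·4.5² = 208 m

Phase 2 (coasting upward): v₀ = 92.2 m/s, a = -10 m/s².
v = v₀ + at → t = (0 − 92.2) / -10 = 9.22 s
v² = v₀² + 2aΔx → Δx = (0² − 92.2²)/(2·-10) = 426 m

Phase 3 (free fall): v₀ = 0 m/s, a = -10 m/s².
Falls 633 m from rest: t = √(2·633/10) = 11.3 s; v = g·t = 113 m/s.
Total time = 4.50 + 9.22 + 11.3 = 25.0 s

24.98 s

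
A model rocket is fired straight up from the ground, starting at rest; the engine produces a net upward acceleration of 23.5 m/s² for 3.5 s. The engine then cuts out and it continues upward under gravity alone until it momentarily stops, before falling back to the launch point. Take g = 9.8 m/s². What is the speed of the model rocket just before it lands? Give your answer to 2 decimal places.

Phase 1 (powered ascent): v₀ = 0 m/s, a = 23.5 m/s².
v = v₀ + at = 0 + (23.5)(3.5) = 82.2 m/s
Δx = v₀t + ½at² = 0·3.5 + 0.5·23.5·3.5² = 144 m

Phase 2 (coasting upward): v₀ = 82.2 m/s, a = -9.8 m/s².
v = v₀ + at → t = (0 − 82.2) / -9.8 = 8.39 s
v² = v₀² + 2aΔx → Δx = (0² − 82.2²)/(2·-9.8) = 345 m

Phase 3 (free fall): v₀ = 0 m/s, a = -9.8 m/s².
Falls 489 m from rest: t = √(2·489/9.8) = 9.99 s; v = g·t = 97.9 m/s.
Impact speed = 97.9 m/s

97.91 m/s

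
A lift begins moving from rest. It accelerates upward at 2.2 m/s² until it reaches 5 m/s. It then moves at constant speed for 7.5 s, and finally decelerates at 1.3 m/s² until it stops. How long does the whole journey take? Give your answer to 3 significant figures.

Phase 1 (accelerating): v₀ = 0 m/s, a = 2.2 m/s².
v = v₀ + at → t = (5 − 0) / 2.2 = 2.27 s
v² = v₀² + 2aΔx → Δx = (5² − 0²)/(2·2.2) = 5.68 m

Phase 2 (constant speed): v₀ = 5.00 m/s, a = 0 m/s².
v = v₀ + at = 5.00 + (0)(7.5) = 5.00 m/s
Δx = v₀t + ½at² = 5.00·7.5 + 0.5·0·7.5² = 37.5 m

Phase 3 (decelerating): v₀ = 5.00 m/s, a = -1.3 m/s².
v = v₀ + at → t = (0 − 5.00) / -1.3 = 3.85 s
v² = v₀² + 2aΔx → Δx = (0² − 5.00²)/(2·-1.3) = 9.62 m
Total time = 2.27 + 7.50 + 3.85 = 13.6 s

13.6 s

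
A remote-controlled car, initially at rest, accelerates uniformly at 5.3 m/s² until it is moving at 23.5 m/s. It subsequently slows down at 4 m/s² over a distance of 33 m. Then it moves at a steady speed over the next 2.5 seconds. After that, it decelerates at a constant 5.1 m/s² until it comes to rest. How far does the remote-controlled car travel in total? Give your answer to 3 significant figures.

Phase 1 (accelerating): v₀ = 0 m/s, a = 5.3 m/s².
v = v₀ + at → t = (23.5 − 0) / 5.3 = 4.43 s
v² = v₀² + 2aΔx → Δx = (23.5² − 0²)/(2·5.3) = 52.1 m

Phase 2 (decelerating): v₀ = 23.5 m/s, a = -4 m/s².
v² = v₀² + 2aΔx = 23.5² + 2·-4·33 = 288 → v = 17.0 m/s
t = (v − v₀)/a = (17.0 − 23.5)/-4 = 1.63 s

Phase 3 (constant speed): v₀ = 17.0 m/s, a = 0 m/s².
v = v₀ + at = 17.0 + (0)(2.5) = 17.0 m/s
Δx = v₀t + ½at² = 17.0·2.5 + 0.5·0·2.5² = 42.4 m

Phase 4 (decelerating): v₀ = 17.0 m/s, a = -5.1 m/s².
v = v₀ + at → t = (0 − 17.0) / -5.1 = 3.33 s
v² = v₀² + 2aΔx → Δx = (0² − 17.0²)/(2·-5.1) = 28.3 m
Total distance = 52.1 + 33.0 + 42.4 + 28.3 = 156 m

156 m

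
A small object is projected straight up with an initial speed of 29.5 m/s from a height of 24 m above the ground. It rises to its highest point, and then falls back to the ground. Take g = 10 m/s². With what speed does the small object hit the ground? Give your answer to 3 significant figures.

Phase 1 (rising): v₀ = 29.5 m/s, a = -10 m/s².
v = v₀ + at → t = (0 − 29.5) / -10 = 2.95 s
v² = v₀² + 2aΔx → Δx = (0² − 29.5²)/(2·-10) = 43.5 m

Phase 2 (falling): v₀ = 0 m/s, a = -10 m/s².
Falls 67.5 m from rest: t = √(2·67.5/10) = 3.67 s; v = g·t = 36.7 m/s.
Final speed = 36.7 m/s

36.7 m/s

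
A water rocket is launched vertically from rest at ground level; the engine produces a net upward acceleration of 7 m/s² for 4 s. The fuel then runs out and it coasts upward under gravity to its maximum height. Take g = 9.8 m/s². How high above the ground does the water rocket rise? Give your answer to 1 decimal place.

96.0 m

Phase 1 (powered ascent): v₀ = 0 m/s, a = 7 m/s².
v = v₀ + at = 0 + (7)(4) = 28.0 m/s
Δx = v₀t + ½at² = 0·4 + 0.5·7·4² = 56.0 m

Phase 2 (coasting upward): v₀ = 28.0 m/s, a = -9.8 m/s².
v = v₀ + at → t = (0 − 28.0) / -9.8 = 2.86 s
v² = v₀² + 2aΔx → Δx = (0² − 28.0²)/(2·-9.8) = 40.0 m
Maximum height = 56.0 + 40.0 = 96.0 m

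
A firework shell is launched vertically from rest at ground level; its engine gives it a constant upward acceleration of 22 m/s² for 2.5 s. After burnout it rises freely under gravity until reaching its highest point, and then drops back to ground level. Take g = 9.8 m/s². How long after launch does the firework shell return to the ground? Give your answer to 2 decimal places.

Phase 1 (powered ascent): v₀ = 0 m/s, a = 22 m/s².
v = v₀ + at = 0 + (22)(2.5) = 55.0 m/s
Δx = v₀t + ½at² = 0·2.5 + 0.5·22·2.5² = 68.8 m

Phase 2 (coasting upward): v₀ = 55.0 m/s, a = -9.8 m/s².
v = v₀ + at → t = (0 − 55.0) / -9.8 = 5.61 s
v² = v₀² + 2aΔx → Δx = (0² − 55.0²)/(2·-9.8) = 154 m

Phase 3 (free fall): v₀ = 0 m/s, a = -9.8 m/s².
Falls 223 m from rest: t = √(2·223/9.8) = 6.75 s; v = g·t = 66.1 m/s.
Total time = 2.50 + 5.61 + 6.75 = 14.9 s

14.86 s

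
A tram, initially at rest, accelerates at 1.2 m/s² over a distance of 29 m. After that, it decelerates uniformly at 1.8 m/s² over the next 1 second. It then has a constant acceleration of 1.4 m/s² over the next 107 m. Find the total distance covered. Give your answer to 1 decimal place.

143.4 m

Phase 1 (accelerating): v₀ = 0 m/s, a = 1.2 m/s².
v² = v₀² + 2aΔx = 0² + 2·1.2·29 = 69.6 → v = 8.34 m/s
t = (v − v₀)/a = (8.34 − 0)/1.2 = 6.95 s

Phase 2 (decelerating): v₀ = 8.34 m/s, a = -1.8 m/s².
v = v₀ + at = 8.34 + (-1.8)(1) = 6.54 m/s
Δx = v₀t + ½at² = 8.34·1 + 0.5·-1.8·1² = 7.44 m

Phase 3 (accelerating): v₀ = 6.54 m/s, a = 1.4 m/s².
v² = v₀² + 2aΔx = 6.54² + 2·1.4·107 = 342 → v = 18.5 m/s
t = (v − v₀)/a = (18.5 − 6.54)/1.4 = 8.54 s
Total distance = 29.0 + 7.44 + 107 = 143 m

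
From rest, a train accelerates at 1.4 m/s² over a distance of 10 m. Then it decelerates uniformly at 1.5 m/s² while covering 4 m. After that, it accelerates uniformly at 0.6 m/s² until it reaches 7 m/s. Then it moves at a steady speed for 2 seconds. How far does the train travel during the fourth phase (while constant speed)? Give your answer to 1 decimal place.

14.0 m

Phase 1 (accelerating): v₀ = 0 m/s, a = 1.4 m/s².
v² = v₀² + 2aΔx = 0² + 2·1.4·10 = 28.0 → v = 5.29 m/s
t = (v − v₀)/a = (5.29 − 0)/1.4 = 3.78 s

Phase 2 (decelerating): v₀ = 5.29 m/s, a = -1.5 m/s².
v² = v₀² + 2aΔx = 5.29² + 2·-1.5·4 = 16.0 → v = 4.00 m/s
t = (v − v₀)/a = (4.00 − 5.29)/-1.5 = 0.861 s

Phase 3 (accelerating): v₀ = 4.00 m/s, a = 0.6 m/s².
v = v₀ + at → t = (7 − 4.00) / 0.6 = 5.00 s
v² = v₀² + 2aΔx → Δx = (7² − 4.00²)/(2·0.6) = 27.5 m

Phase 4 (constant speed): v₀ = 7.00 m/s, a = 0 m/s².
v = v₀ + at = 7.00 + (0)(2) = 7.00 m/s
Δx = v₀t + ½at² = 7.00·2 + 0.5·0·2² = 14.0 m
Distance in phase 4 = 14.0 m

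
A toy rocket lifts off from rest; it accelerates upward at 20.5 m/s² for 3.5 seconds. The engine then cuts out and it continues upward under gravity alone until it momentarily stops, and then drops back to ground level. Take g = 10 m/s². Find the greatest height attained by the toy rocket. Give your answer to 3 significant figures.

Phase 1 (powered ascent): v₀ = 0 m/s, a = 20.5 m/s².
v = v₀ + at = 0 + (20.5)(3.5) = 71.8 m/s
Δx = v₀t + ½at² = 0·3.5 + 0.5·20.5·3.5² = 126 m

Phase 2 (coasting upward): v₀ = 71.8 m/s, a = -10 m/s².
v = v₀ + at → t = (0 − 71.8) / -10 = 7.17 s
v² = v₀² + 2aΔx → Δx = (0² − 71.8²)/(2·-10) = 257 m
Maximum height = 126 + 257 = 383 m

383 m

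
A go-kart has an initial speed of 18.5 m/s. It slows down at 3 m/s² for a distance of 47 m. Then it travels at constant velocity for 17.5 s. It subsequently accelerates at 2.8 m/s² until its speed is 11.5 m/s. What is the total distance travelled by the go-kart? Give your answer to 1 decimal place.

195.7 m

Phase 1 (decelerating): v₀ = 18.5 m/s, a = -3 m/s².
v² = v₀² + 2aΔx = 18.5² + 2·-3·47 = 60.2 → v = 7.76 m/s
t = (v − v₀)/a = (7.76 − 18.5)/-3 = 3.58 s

Phase 2 (constant speed): v₀ = 7.76 m/s, a = 0 m/s².
v = v₀ + at = 7.76 + (0)(17.5) = 7.76 m/s
Δx = v₀t + ½at² = 7.76·17.5 + 0.5·0·17.5² = 136 m

Phase 3 (accelerating): v₀ = 7.76 m/s, a = 2.8 m/s².
v = v₀ + at → t = (11.5 − 7.76) / 2.8 = 1.33 s
v² = v₀² + 2aΔx → Δx = (11.5² − 7.76²)/(2·2.8) = 12.9 m
Total distance = 47.0 + 136 + 12.9 = 196 m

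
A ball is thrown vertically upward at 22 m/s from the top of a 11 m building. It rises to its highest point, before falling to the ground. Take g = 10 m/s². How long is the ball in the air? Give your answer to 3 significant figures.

4.85 s

Phase 1 (rising): v₀ = 22.0 m/s, a = -10 m/s².
v = v₀ + at → t = (0 − 22.0) / -10 = 2.20 s
v² = v₀² + 2aΔx → Δx = (0² − 22.0²)/(2·-10) = 24.2 m

Phase 2 (falling): v₀ = 0 m/s, a = -10 m/s².
Falls 35.2 m from rest: t = √(2·35.2/10) = 2.65 s; v = g·t = 26.5 m/s.
Total time = 2.20 + 2.65 = 4.85 s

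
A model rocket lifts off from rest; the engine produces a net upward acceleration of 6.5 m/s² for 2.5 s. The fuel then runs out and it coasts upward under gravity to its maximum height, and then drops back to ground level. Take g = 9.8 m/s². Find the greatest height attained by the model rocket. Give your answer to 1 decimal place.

Phase 1 (powered ascent): v₀ = 0 m/s, a = 6.5 m/s².
v = v₀ + at = 0 + (6.5)(2.5) = 16.2 m/s
Δx = v₀t + ½at² = 0·2.5 + 0.5·6.5·2.5² = 20.3 m

Phase 2 (coasting upward): v₀ = 16.2 m/s, a = -9.8 m/s².
v = v₀ + at → t = (0 − 16.2) / -9.8 = 1.66 s
v² = v₀² + 2aΔx → Δx = (0² − 16.2²)/(2·-9.8) = 13.5 m
Maximum height = 20.3 + 13.5 = 33.8 m

33.8 m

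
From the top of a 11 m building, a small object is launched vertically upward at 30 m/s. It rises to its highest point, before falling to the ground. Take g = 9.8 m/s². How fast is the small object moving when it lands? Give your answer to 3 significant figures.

33.4 m/s

Phase 1 (rising): v₀ = 30.0 m/s, a = -9.8 m/s².
v = v₀ + at → t = (0 − 30.0) / -9.8 = 3.06 s
v² = v₀² + 2aΔx → Δx = (0² − 30.0²)/(2·-9.8) = 45.9 m

Phase 2 (falling): v₀ = 0 m/s, a = -9.8 m/s².
Falls 56.9 m from rest: t = √(2·56.9/9.8) = 3.41 s; v = g·t = 33.4 m/s.
Final speed = 33.4 m/s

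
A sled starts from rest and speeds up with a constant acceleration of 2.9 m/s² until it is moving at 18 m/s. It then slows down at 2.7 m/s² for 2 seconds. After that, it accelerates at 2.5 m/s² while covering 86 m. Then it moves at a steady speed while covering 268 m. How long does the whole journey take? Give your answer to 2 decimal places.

23.92 s

Phase 1 (accelerating): v₀ = 0 m/s, a = 2.9 m/s².
v = v₀ + at → t = (18 − 0) / 2.9 = 6.21 s
v² = v₀² + 2aΔx → Δx = (18² − 0²)/(2·2.9) = 55.9 m

Phase 2 (decelerating): v₀ = 18.0 m/s, a = -2.7 m/s².
v = v₀ + at = 18.0 + (-2.7)(2) = 12.6 m/s
Δx = v₀t + ½at² = 18.0·2 + 0.5·-2.7·2² = 30.6 m

Phase 3 (accelerating): v₀ = 12.6 m/s, a = 2.5 m/s².
v² = v₀² + 2aΔx = 12.6² + 2·2.5·86 = 589 → v = 24.3 m/s
t = (v − v₀)/a = (24.3 − 12.6)/2.5 = 4.67 s

Phase 4 (constant speed): v₀ = 24.3 m/s, a = 0 m/s².
Constant speed: t = d/v = 268/24.3 = 11.0 s
Total time = 6.21 + 2.00 + 4.67 + 11.0 = 23.9 s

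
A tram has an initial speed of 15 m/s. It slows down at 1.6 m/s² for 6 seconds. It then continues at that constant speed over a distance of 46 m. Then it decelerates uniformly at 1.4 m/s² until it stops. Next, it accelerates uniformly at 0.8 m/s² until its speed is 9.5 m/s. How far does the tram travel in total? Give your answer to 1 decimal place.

174.0 m

Phase 1 (decelerating): v₀ = 15.0 m/s, a = -1.6 m/s².
v = v₀ + at = 15.0 + (-1.6)(6) = 5.40 m/s
Δx = v₀t + ½at² = 15.0·6 + 0.5·-1.6·6² = 61.2 m

Phase 2 (constant speed): v₀ = 5.40 m/s, a = 0 m/s².
Constant speed: t = d/v = 46/5.40 = 8.52 s

Phase 3 (decelerating): v₀ = 5.40 m/s, a = -1.4 m/s².
v = v₀ + at → t = (0 − 5.40) / -1.4 = 3.86 s
v² = v₀² + 2aΔx → Δx = (0² − 5.40²)/(2·-1.4) = 10.4 m

Phase 4 (accelerating): v₀ = 0 m/s, a = 0.8 m/s².
v = v₀ + at → t = (9.5 − 0) / 0.8 = 11.9 s
v² = v₀² + 2aΔx → Δx = (9.5² − 0²)/(2·0.8) = 56.4 m
Total distance = 61.2 + 46.0 + 10.4 + 56.4 = 174 m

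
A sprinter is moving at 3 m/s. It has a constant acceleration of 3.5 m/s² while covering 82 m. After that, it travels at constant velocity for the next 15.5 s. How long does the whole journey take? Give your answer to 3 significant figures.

21.5 s

Phase 1 (accelerating): v₀ = 3.00 m/s, a = 3.5 m/s².
v² = v₀² + 2aΔx = 3.00² + 2·3.5·82 = 583 → v = 24.1 m/s
t = (v − v₀)/a = (24.1 − 3.00)/3.5 = 6.04 s

Phase 2 (constant speed): v₀ = 24.1 m/s, a = 0 m/s².
v = v₀ + at = 24.1 + (0)(15.5) = 24.1 m/s
Δx = v₀t + ½at² = 24.1·15.5 + 0.5·0·15.5² = 374 m
Total time = 6.04 + 15.5 = 21.5 s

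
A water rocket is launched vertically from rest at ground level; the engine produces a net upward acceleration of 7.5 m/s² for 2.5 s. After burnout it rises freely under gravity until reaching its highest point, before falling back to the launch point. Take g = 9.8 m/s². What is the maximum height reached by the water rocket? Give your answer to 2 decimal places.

41.37 m

Phase 1 (powered ascent): v₀ = 0 m/s, a = 7.5 m/s².
v = v₀ + at = 0 + (7.5)(2.5) = 18.8 m/s
Δx = v₀t + ½at² = 0·2.5 + 0.5·7.5·2.5² = 23.4 m

Phase 2 (coasting upward): v₀ = 18.8 m/s, a = -9.8 m/s².
v = v₀ + at → t = (0 − 18.8) / -9.8 = 1.91 s
v² = v₀² + 2aΔx → Δx = (0² − 18.8²)/(2·-9.8) = 17.9 m
Maximum height = 23.4 + 17.9 = 41.4 m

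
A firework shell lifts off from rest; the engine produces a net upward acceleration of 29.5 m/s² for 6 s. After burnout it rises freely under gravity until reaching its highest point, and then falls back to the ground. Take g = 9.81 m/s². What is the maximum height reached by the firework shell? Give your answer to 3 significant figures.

Phase 1 (powered ascent): v₀ = 0 m/s, a = 29.5 m/s².
v = v₀ + at = 0 + (29.5)(6) = 177 m/s
Δx = v₀t + ½at² = 0·6 + 0.5·29.5·6² = 531 m

Phase 2 (coasting upward): v₀ = 177 m/s, a = -9.81 m/s².
v = v₀ + at → t = (0 − 177) / -9.81 = 18.0 s
v² = v₀² + 2aΔx → Δx = (0² − 177²)/(2·-9.81) = 1600 m
Maximum height = 531 + 1600 = 2130 m

2130 m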